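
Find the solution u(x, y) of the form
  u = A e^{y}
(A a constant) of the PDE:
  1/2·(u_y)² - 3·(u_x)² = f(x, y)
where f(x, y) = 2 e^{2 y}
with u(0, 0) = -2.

Answer: u(x, y) = - 2 e^{y}

Derivation:
Substitute the ansatz u = A e^{y} into the left-hand side.
Derivatives of the ansatz:
  u_y = A e^{y}
  u_x = 0
Term by term:
  1/2·(u_y)² = \frac{A^{2} e^{2 y}}{2}
  -3·(u_x)² = 0
So the left-hand side equals
  \frac{A^{2} e^{2 y}}{2}
This must equal f(x, y) = 2 e^{2 y} identically.
Matching coefficients of the independent functions:
  [e^{2 y}]:  \frac{A^{2}}{2} = 2
These equations allow (A) = (-2) or (2).
Impose the point condition(s):
  u(0, 0) = -2  ⟹  A = -2
Only A = -2 satisfies everything.
Hence u(x, y) = - 2 e^{y}.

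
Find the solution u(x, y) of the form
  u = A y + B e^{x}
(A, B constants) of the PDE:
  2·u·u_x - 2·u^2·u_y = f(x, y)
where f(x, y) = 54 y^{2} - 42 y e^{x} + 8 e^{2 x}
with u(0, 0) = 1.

Answer: u(x, y) = - 3 y + e^{x}

Derivation:
Substitute the ansatz u = A y + B e^{x} into the left-hand side.
Derivatives of the ansatz:
  u_x = B e^{x}
  u_y = A
Term by term:
  2·u·u_x = 2 A B y e^{x} + 2 B^{2} e^{2 x}
  -2·u^2·u_y = - 2 A^{3} y^{2} - 4 A^{2} B y e^{x} - 2 A B^{2} e^{2 x}
So the left-hand side equals
  - 2 A^{3} y^{2} - 4 A^{2} B y e^{x} - 2 A B^{2} e^{2 x} + 2 A B y e^{x} + 2 B^{2} e^{2 x}
This must equal f(x, y) = 54 y^{2} - 42 y e^{x} + 8 e^{2 x} identically.
Matching coefficients of the independent functions:
  [y^{2}]:  - 2 A^{3} = 54
  [y e^{x}]:  - 4 A^{2} B + 2 A B = -42
  [e^{2 x}]:  - 2 A B^{2} + 2 B^{2} = 8
Solving: A = -3, B = 1.
Check against the point condition:
  u(0, 0) = 1  ⟹  B = 1  ✓
Hence u(x, y) = - 3 y + e^{x}.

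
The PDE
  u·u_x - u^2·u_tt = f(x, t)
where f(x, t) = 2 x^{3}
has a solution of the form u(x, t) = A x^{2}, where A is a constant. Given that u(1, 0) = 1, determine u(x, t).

Substitute the ansatz u = A x^{2} into the left-hand side.
Derivatives of the ansatz:
  u_x = 2 A x
  u_tt = 0
Term by term:
  u·u_x = 2 A^{2} x^{3}
  -u^2·u_tt = 0
So the left-hand side equals
  2 A^{2} x^{3}
This must equal f(x, t) = 2 x^{3} identically.
Matching coefficients of the independent functions:
  [x^{3}]:  2 A^{2} = 2
These equations allow (A) = (-1) or (1).
Impose the point condition(s):
  u(1, 0) = 1  ⟹  A = 1
Only A = 1 satisfies everything.
Hence u(x, t) = x^{2}.

Answer: u(x, t) = x^{2}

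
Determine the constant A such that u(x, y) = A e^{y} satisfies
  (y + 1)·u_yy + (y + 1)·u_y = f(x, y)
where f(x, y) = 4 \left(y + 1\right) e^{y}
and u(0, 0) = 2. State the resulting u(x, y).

Substitute the ansatz u = A e^{y} into the left-hand side.
Derivatives of the ansatz:
  u_yy = A e^{y}
  u_y = A e^{y}
Term by term:
  (y + 1)·u_yy = A y e^{y} + A e^{y}
  (y + 1)·u_y = A y e^{y} + A e^{y}
So the left-hand side equals
  2 A y e^{y} + 2 A e^{y}
This must equal f(x, y) identically; expanded, f = 4 y e^{y} + 4 e^{y}.
Matching coefficients of the independent functions:
  [y e^{y}, e^{y}]:  2 A = 4
Solving: A = 2.
Check against the point condition:
  u(0, 0) = 2  ⟹  A = 2  ✓
Hence u(x, y) = 2 e^{y}.

Answer: u(x, y) = 2 e^{y}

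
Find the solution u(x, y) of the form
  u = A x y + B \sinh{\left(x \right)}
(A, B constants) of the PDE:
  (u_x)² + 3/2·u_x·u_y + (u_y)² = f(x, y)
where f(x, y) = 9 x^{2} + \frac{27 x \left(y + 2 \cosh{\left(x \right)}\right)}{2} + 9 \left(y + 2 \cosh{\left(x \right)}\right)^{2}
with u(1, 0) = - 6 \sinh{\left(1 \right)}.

Substitute the ansatz u = A x y + B \sinh{\left(x \right)} into the left-hand side.
Derivatives of the ansatz:
  u_x = A y + B \cosh{\left(x \right)}
  u_y = A x
Term by term:
  (u_x)² = A^{2} y^{2} + 2 A B y \cosh{\left(x \right)} + B^{2} \cosh^{2}{\left(x \right)}
  3/2·u_x·u_y = \frac{3 A^{2} x y}{2} + \frac{3 A B x \cosh{\left(x \right)}}{2}
  (u_y)² = A^{2} x^{2}
So the left-hand side equals
  A^{2} x^{2} + \frac{3 A^{2} x y}{2} + A^{2} y^{2} + \frac{3 A B x \cosh{\left(x \right)}}{2} + 2 A B y \cosh{\left(x \right)} + B^{2} \cosh^{2}{\left(x \right)}
This must equal f(x, y) identically; expanded, f = 9 x^{2} + \frac{27 x y}{2} + 27 x \cosh{\left(x \right)} + 9 y^{2} + 36 y \cosh{\left(x \right)} + 36 \cosh^{2}{\left(x \right)}.
Matching coefficients of the independent functions:
  [x^{2}, y^{2}]:  A^{2} = 9
  [x y]:  \frac{3 A^{2}}{2} = \frac{27}{2}
  [x \cosh{\left(x \right)}]:  \frac{3 A B}{2} = 27
  [y \cosh{\left(x \right)}]:  2 A B = 36
  [\cosh^{2}{\left(x \right)}]:  B^{2} = 36
These equations allow (A, B) = (-3, -6) or (3, 6).
Impose the point condition(s):
  u(1, 0) = - 6 \sinh{\left(1 \right)}  ⟹  B \sinh{\left(1 \right)} = - 6 \sinh{\left(1 \right)}
Only A = -3, B = -6 satisfies everything.
Hence u(x, y) = - 3 x y - 6 \sinh{\left(x \right)}.

Answer: u(x, y) = - 3 x y - 6 \sinh{\left(x \right)}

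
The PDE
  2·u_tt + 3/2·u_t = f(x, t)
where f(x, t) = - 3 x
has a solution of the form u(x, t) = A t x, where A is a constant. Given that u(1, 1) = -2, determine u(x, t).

Answer: u(x, t) = - 2 t x

Derivation:
Substitute the ansatz u = A t x into the left-hand side.
Derivatives of the ansatz:
  u_tt = 0
  u_t = A x
Term by term:
  2·u_tt = 0
  3/2·u_t = \frac{3 A x}{2}
So the left-hand side equals
  \frac{3 A x}{2}
This must equal f(x, t) = - 3 x identically.
Matching coefficients of the independent functions:
  [x]:  \frac{3 A}{2} = -3
Solving: A = -2.
Check against the point condition:
  u(1, 1) = -2  ⟹  A = -2  ✓
Hence u(x, t) = - 2 t x.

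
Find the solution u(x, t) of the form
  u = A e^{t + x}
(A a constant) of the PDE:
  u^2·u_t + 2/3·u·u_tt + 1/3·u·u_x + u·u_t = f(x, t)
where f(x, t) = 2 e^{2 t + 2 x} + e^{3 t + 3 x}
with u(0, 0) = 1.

Substitute the ansatz u = A e^{t + x} into the left-hand side.
Derivatives of the ansatz:
  u_t = A e^{t} e^{x}
  u_tt = A e^{t} e^{x}
  u_x = A e^{t} e^{x}
Term by term:
  u^2·u_t = A^{3} e^{3 t} e^{3 x}
  2/3·u·u_tt = \frac{2 A^{2} e^{2 t} e^{2 x}}{3}
  1/3·u·u_x = \frac{A^{2} e^{2 t} e^{2 x}}{3}
  u·u_t = A^{2} e^{2 t} e^{2 x}
So the left-hand side equals
  A^{3} e^{3 t} e^{3 x} + 2 A^{2} e^{2 t} e^{2 x}
This must equal f(x, t) identically; expanded, f = e^{3 t} e^{3 x} + 2 e^{2 t} e^{2 x}.
Matching coefficients of the independent functions:
  [e^{2 t} e^{2 x}]:  2 A^{2} = 2
  [e^{3 t} e^{3 x}]:  A^{3} = 1
Solving: A = 1.
Check against the point condition:
  u(0, 0) = 1  ⟹  A = 1  ✓
Hence u(x, t) = e^{t + x}.

Answer: u(x, t) = e^{t + x}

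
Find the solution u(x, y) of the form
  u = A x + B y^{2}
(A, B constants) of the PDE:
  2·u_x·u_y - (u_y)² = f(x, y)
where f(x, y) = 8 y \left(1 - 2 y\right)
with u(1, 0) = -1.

Answer: u(x, y) = - x - 2 y^{2}

Derivation:
Substitute the ansatz u = A x + B y^{2} into the left-hand side.
Derivatives of the ansatz:
  u_x = A
  u_y = 2 B y
Term by term:
  2·u_x·u_y = 4 A B y
  -(u_y)² = - 4 B^{2} y^{2}
So the left-hand side equals
  4 A B y - 4 B^{2} y^{2}
This must equal f(x, y) identically; expanded, f = - 16 y^{2} + 8 y.
Matching coefficients of the independent functions:
  [y]:  4 A B = 8
  [y^{2}]:  - 4 B^{2} = -16
These equations allow (A, B) = (-1, -2) or (1, 2).
Impose the point condition(s):
  u(1, 0) = -1  ⟹  A = -1
Only A = -1, B = -2 satisfies everything.
Hence u(x, y) = - x - 2 y^{2}.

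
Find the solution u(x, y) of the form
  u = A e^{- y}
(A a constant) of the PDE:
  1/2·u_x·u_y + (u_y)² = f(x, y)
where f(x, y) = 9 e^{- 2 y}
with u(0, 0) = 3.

Answer: u(x, y) = 3 e^{- y}

Derivation:
Substitute the ansatz u = A e^{- y} into the left-hand side.
Derivatives of the ansatz:
  u_x = 0
  u_y = - A e^{- y}
Term by term:
  1/2·u_x·u_y = 0
  (u_y)² = A^{2} e^{- 2 y}
So the left-hand side equals
  A^{2} e^{- 2 y}
This must equal f(x, y) = 9 e^{- 2 y} identically.
Matching coefficients of the independent functions:
  [e^{- 2 y}]:  A^{2} = 9
These equations allow (A) = (-3) or (3).
Impose the point condition(s):
  u(0, 0) = 3  ⟹  A = 3
Only A = 3 satisfies everything.
Hence u(x, y) = 3 e^{- y}.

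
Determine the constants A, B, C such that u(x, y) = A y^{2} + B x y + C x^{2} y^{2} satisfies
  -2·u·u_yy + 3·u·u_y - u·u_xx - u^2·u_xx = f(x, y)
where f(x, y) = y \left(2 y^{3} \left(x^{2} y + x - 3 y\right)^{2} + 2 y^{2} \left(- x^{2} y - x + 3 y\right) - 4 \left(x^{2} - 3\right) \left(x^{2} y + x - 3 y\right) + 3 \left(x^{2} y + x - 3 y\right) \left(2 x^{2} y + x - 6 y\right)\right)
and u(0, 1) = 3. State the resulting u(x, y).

Substitute the ansatz u = A y^{2} + B x y + C x^{2} y^{2} into the left-hand side.
Derivatives of the ansatz:
  u_yy = 2 A + 2 C x^{2}
  u_y = 2 A y + B x + 2 C x^{2} y
  u_xx = 2 C y^{2}
Term by term:
  -2·u·u_yy = - 4 A^{2} y^{2} - 4 A B x y - 8 A C x^{2} y^{2} - 4 B C x^{3} y - 4 C^{2} x^{4} y^{2}
  3·u·u_y = 6 A^{2} y^{3} + 9 A B x y^{2} + 12 A C x^{2} y^{3} + 3 B^{2} x^{2} y + 9 B C x^{3} y^{2} + 6 C^{2} x^{4} y^{3}
  -u·u_xx = - 2 A C y^{4} - 2 B C x y^{3} - 2 C^{2} x^{2} y^{4}
  -u^2·u_xx = - 2 A^{2} C y^{6} - 4 A B C x y^{5} - 4 A C^{2} x^{2} y^{6} - 2 B^{2} C x^{2} y^{4} - 4 B C^{2} x^{3} y^{5} - 2 C^{3} x^{4} y^{6}
So the left-hand side equals
  - 2 A^{2} C y^{6} + 6 A^{2} y^{3} - 4 A^{2} y^{2} - 4 A B C x y^{5} + 9 A B x y^{2} - 4 A B x y - 4 A C^{2} x^{2} y^{6} + 12 A C x^{2} y^{3} - 8 A C x^{2} y^{2} - 2 A C y^{4} - 2 B^{2} C x^{2} y^{4} + 3 B^{2} x^{2} y - 4 B C^{2} x^{3} y^{5} + 9 B C x^{3} y^{2} - 4 B C x^{3} y - 2 B C x y^{3} - 2 C^{3} x^{4} y^{6} + 6 C^{2} x^{4} y^{3} - 4 C^{2} x^{4} y^{2} - 2 C^{2} x^{2} y^{4}
This must equal f(x, y) identically; expanded, f = 2 x^{4} y^{6} + 6 x^{4} y^{3} - 4 x^{4} y^{2} + 4 x^{3} y^{5} + 9 x^{3} y^{2} - 4 x^{3} y - 12 x^{2} y^{6} - 36 x^{2} y^{3} + 24 x^{2} y^{2} + 3 x^{2} y - 12 x y^{5} - 2 x y^{3} - 27 x y^{2} + 12 x y + 18 y^{6} + 6 y^{4} + 54 y^{3} - 36 y^{2}.
Matching coefficients of the independent functions:
(each divided by its leading coefficient; functions giving the same equation are listed together)
  [y^{2}, y^{3}]:  A^{2} - 9 = 0
  [y^{4}, x^{2} y^{2}, x^{2} y^{3}]:  A C + 3 = 0
  [y^{6}]:  A^{2} C + 9 = 0
  [x y, x y^{2}]:  A B + 3 = 0
  [x y^{3}, x^{3} y, x^{3} y^{2}]:  B C - 1 = 0
  [x y^{5}]:  A B C - 3 = 0
  [x^{2} y]:  B^{2} - 1 = 0
  [x^{2} y^{4}]:  B^{2} C + C^{2} = 0
  [x^{2} y^{6}]:  A C^{2} - 3 = 0
  [x^{3} y^{5}]:  B C^{2} + 1 = 0
  [x^{4} y^{2}, x^{4} y^{3}]:  C^{2} - 1 = 0
  [x^{4} y^{6}]:  C^{3} + 1 = 0
Solving: A = 3, B = -1, C = -1.
Check against the point condition:
  u(0, 1) = 3  ⟹  A = 3  ✓
Hence u(x, y) = - x^{2} y^{2} - x y + 3 y^{2}.

Answer: u(x, y) = - x^{2} y^{2} - x y + 3 y^{2}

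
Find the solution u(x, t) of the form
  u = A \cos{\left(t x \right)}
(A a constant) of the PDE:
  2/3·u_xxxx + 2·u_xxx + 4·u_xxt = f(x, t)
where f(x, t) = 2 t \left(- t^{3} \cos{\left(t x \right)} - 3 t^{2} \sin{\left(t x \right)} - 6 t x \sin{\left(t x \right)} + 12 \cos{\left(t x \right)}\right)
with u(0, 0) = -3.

Answer: u(x, t) = - 3 \cos{\left(t x \right)}

Derivation:
Substitute the ansatz u = A \cos{\left(t x \right)} into the left-hand side.
Derivatives of the ansatz:
  u_xxxx = A t^{4} \cos{\left(t x \right)}
  u_xxx = A t^{3} \sin{\left(t x \right)}
  u_xxt = A t^{2} x \sin{\left(t x \right)} - 2 A t \cos{\left(t x \right)}
Term by term:
  2/3·u_xxxx = \frac{2 A t^{4} \cos{\left(t x \right)}}{3}
  2·u_xxx = 2 A t^{3} \sin{\left(t x \right)}
  4·u_xxt = 4 A t^{2} x \sin{\left(t x \right)} - 8 A t \cos{\left(t x \right)}
So the left-hand side equals
  \frac{2 A t^{4} \cos{\left(t x \right)}}{3} + 2 A t^{3} \sin{\left(t x \right)} + 4 A t^{2} x \sin{\left(t x \right)} - 8 A t \cos{\left(t x \right)}
This must equal f(x, t) identically; expanded, f = - 2 t^{4} \cos{\left(t x \right)} - 6 t^{3} \sin{\left(t x \right)} - 12 t^{2} x \sin{\left(t x \right)} + 24 t \cos{\left(t x \right)}.
Matching coefficients of the independent functions:
  [t \cos{\left(t x \right)}]:  - 8 A = 24
  [t^{3} \sin{\left(t x \right)}]:  2 A = -6
  [t^{4} \cos{\left(t x \right)}]:  \frac{2 A}{3} = -2
  [t^{2} x \sin{\left(t x \right)}]:  4 A = -12
Solving: A = -3.
Check against the point condition:
  u(0, 0) = -3  ⟹  A = -3  ✓
Hence u(x, t) = - 3 \cos{\left(t x \right)}.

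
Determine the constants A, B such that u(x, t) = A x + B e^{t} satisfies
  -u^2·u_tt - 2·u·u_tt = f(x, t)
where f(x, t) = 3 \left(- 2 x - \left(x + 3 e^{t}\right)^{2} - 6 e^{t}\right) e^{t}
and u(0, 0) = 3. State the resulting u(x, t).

Substitute the ansatz u = A x + B e^{t} into the left-hand side.
Derivatives of the ansatz:
  u_tt = B e^{t}
Term by term:
  -u^2·u_tt = - A^{2} B x^{2} e^{t} - 2 A B^{2} x e^{2 t} - B^{3} e^{3 t}
  -2·u·u_tt = - 2 A B x e^{t} - 2 B^{2} e^{2 t}
So the left-hand side equals
  - A^{2} B x^{2} e^{t} - 2 A B^{2} x e^{2 t} - 2 A B x e^{t} - B^{3} e^{3 t} - 2 B^{2} e^{2 t}
This must equal f(x, t) identically; expanded, f = - 3 x^{2} e^{t} - 18 x e^{2 t} - 6 x e^{t} - 27 e^{3 t} - 18 e^{2 t}.
Matching coefficients of the independent functions:
  [x e^{t}]:  - 2 A B = -6
  [x e^{2 t}]:  - 2 A B^{2} = -18
  [x^{2} e^{t}]:  - A^{2} B = -3
  [e^{2 t}]:  - 2 B^{2} = -18
  [e^{3 t}]:  - B^{3} = -27
Solving: A = 1, B = 3.
Check against the point condition:
  u(0, 0) = 3  ⟹  B = 3  ✓
Hence u(x, t) = x + 3 e^{t}.

Answer: u(x, t) = x + 3 e^{t}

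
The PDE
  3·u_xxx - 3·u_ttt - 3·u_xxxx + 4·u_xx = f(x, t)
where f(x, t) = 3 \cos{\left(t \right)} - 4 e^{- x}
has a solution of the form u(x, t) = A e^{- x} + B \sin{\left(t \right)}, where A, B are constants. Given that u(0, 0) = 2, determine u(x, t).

Substitute the ansatz u = A e^{- x} + B \sin{\left(t \right)} into the left-hand side.
Derivatives of the ansatz:
  u_xxx = - A e^{- x}
  u_ttt = - B \cos{\left(t \right)}
  u_xxxx = A e^{- x}
  u_xx = A e^{- x}
Term by term:
  3·u_xxx = - 3 A e^{- x}
  -3·u_ttt = 3 B \cos{\left(t \right)}
  -3·u_xxxx = - 3 A e^{- x}
  4·u_xx = 4 A e^{- x}
So the left-hand side equals
  - 2 A e^{- x} + 3 B \cos{\left(t \right)}
This must equal f(x, t) = 3 \cos{\left(t \right)} - 4 e^{- x} identically.
Matching coefficients of the independent functions:
  [e^{- x}]:  - 2 A = -4
  [\cos{\left(t \right)}]:  3 B = 3
Solving: A = 2, B = 1.
Check against the point condition:
  u(0, 0) = 2  ⟹  A = 2  ✓
Hence u(x, t) = \sin{\left(t \right)} + 2 e^{- x}.

Answer: u(x, t) = \sin{\left(t \right)} + 2 e^{- x}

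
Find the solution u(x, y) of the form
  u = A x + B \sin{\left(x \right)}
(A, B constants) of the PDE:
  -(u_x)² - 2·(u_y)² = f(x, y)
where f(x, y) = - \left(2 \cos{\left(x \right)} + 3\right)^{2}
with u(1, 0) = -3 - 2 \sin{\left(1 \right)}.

Substitute the ansatz u = A x + B \sin{\left(x \right)} into the left-hand side.
Derivatives of the ansatz:
  u_x = A + B \cos{\left(x \right)}
  u_y = 0
Term by term:
  -(u_x)² = - A^{2} - 2 A B \cos{\left(x \right)} - B^{2} \cos^{2}{\left(x \right)}
  -2·(u_y)² = 0
So the left-hand side equals
  - A^{2} - 2 A B \cos{\left(x \right)} - B^{2} \cos^{2}{\left(x \right)}
This must equal f(x, y) identically; expanded, f = - 4 \cos^{2}{\left(x \right)} - 12 \cos{\left(x \right)} - 9.
Matching coefficients of the independent functions:
  [constant term]:  - A^{2} = -9
  [\cos{\left(x \right)}]:  - 2 A B = -12
  [\cos^{2}{\left(x \right)}]:  - B^{2} = -4
These equations allow (A, B) = (-3, -2) or (3, 2).
Impose the point condition(s):
  u(1, 0) = -3 - 2 \sin{\left(1 \right)}  ⟹  A + B \sin{\left(1 \right)} = -3 - 2 \sin{\left(1 \right)}
Only A = -3, B = -2 satisfies everything.
Hence u(x, y) = - 3 x - 2 \sin{\left(x \right)}.

Answer: u(x, y) = - 3 x - 2 \sin{\left(x \right)}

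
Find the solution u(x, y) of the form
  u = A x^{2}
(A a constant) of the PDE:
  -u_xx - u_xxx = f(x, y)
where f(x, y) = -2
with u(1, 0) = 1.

Answer: u(x, y) = x^{2}

Derivation:
Substitute the ansatz u = A x^{2} into the left-hand side.
Derivatives of the ansatz:
  u_xx = 2 A
  u_xxx = 0
Term by term:
  -u_xx = - 2 A
  -u_xxx = 0
So the left-hand side equals
  - 2 A
This must equal f(x, y) = -2 identically.
Matching coefficients of the independent functions:
  [constant term]:  - 2 A = -2
Solving: A = 1.
Check against the point condition:
  u(1, 0) = 1  ⟹  A = 1  ✓
Hence u(x, y) = x^{2}.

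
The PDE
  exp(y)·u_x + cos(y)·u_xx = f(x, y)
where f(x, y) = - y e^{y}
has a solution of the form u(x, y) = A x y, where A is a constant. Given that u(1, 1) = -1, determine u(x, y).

Substitute the ansatz u = A x y into the left-hand side.
Derivatives of the ansatz:
  u_x = A y
  u_xx = 0
Term by term:
  exp(y)·u_x = A y e^{y}
  cos(y)·u_xx = 0
So the left-hand side equals
  A y e^{y}
This must equal f(x, y) = - y e^{y} identically.
Matching coefficients of the independent functions:
  [y e^{y}]:  A = -1
Solving: A = -1.
Check against the point condition:
  u(1, 1) = -1  ⟹  A = -1  ✓
Hence u(x, y) = - x y.

Answer: u(x, y) = - x y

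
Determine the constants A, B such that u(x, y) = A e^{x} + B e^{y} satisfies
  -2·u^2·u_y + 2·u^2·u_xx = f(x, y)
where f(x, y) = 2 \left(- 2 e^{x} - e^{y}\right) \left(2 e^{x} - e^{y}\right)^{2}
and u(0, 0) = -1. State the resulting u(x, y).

Substitute the ansatz u = A e^{x} + B e^{y} into the left-hand side.
Derivatives of the ansatz:
  u_y = B e^{y}
  u_xx = A e^{x}
Term by term:
  -2·u^2·u_y = - 2 A^{2} B e^{2 x} e^{y} - 4 A B^{2} e^{x} e^{2 y} - 2 B^{3} e^{3 y}
  2·u^2·u_xx = 2 A^{3} e^{3 x} + 4 A^{2} B e^{2 x} e^{y} + 2 A B^{2} e^{x} e^{2 y}
So the left-hand side equals
  2 A^{3} e^{3 x} + 2 A^{2} B e^{2 x} e^{y} - 2 A B^{2} e^{x} e^{2 y} - 2 B^{3} e^{3 y}
This must equal f(x, y) identically; expanded, f = - 16 e^{3 x} + 8 e^{2 x} e^{y} + 4 e^{x} e^{2 y} - 2 e^{3 y}.
Matching coefficients of the independent functions:
  [e^{x} e^{2 y}]:  - 2 A B^{2} = 4
  [e^{2 x} e^{y}]:  2 A^{2} B = 8
  [e^{3 x}]:  2 A^{3} = -16
  [e^{3 y}]:  - 2 B^{3} = -2
Solving: A = -2, B = 1.
Check against the point condition:
  u(0, 0) = -1  ⟹  A + B = -1  ✓
Hence u(x, y) = - 2 e^{x} + e^{y}.

Answer: u(x, y) = - 2 e^{x} + e^{y}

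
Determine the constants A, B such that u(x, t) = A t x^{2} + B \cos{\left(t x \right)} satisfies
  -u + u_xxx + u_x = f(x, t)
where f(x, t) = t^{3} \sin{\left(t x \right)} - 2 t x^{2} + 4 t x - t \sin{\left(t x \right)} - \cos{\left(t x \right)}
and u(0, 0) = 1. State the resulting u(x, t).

Answer: u(x, t) = 2 t x^{2} + \cos{\left(t x \right)}

Derivation:
Substitute the ansatz u = A t x^{2} + B \cos{\left(t x \right)} into the left-hand side.
Derivatives of the ansatz:
  u_xxx = B t^{3} \sin{\left(t x \right)}
  u_x = 2 A t x - B t \sin{\left(t x \right)}
Term by term:
  -u = - A t x^{2} - B \cos{\left(t x \right)}
  u_xxx = B t^{3} \sin{\left(t x \right)}
  u_x = 2 A t x - B t \sin{\left(t x \right)}
So the left-hand side equals
  - A t x^{2} + 2 A t x + B t^{3} \sin{\left(t x \right)} - B t \sin{\left(t x \right)} - B \cos{\left(t x \right)}
This must equal f(x, t) = t^{3} \sin{\left(t x \right)} - 2 t x^{2} + 4 t x - t \sin{\left(t x \right)} - \cos{\left(t x \right)} identically.
Matching coefficients of the independent functions:
  [t x]:  2 A = 4
  [t x^{2}]:  - A = -2
  [t \sin{\left(t x \right)}, \cos{\left(t x \right)}]:  - B = -1
  [t^{3} \sin{\left(t x \right)}]:  B = 1
Solving: A = 2, B = 1.
Check against the point condition:
  u(0, 0) = 1  ⟹  B = 1  ✓
Hence u(x, t) = 2 t x^{2} + \cos{\left(t x \right)}.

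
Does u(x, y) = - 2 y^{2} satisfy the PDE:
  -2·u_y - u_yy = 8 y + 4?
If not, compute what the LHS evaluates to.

Evaluate each term of the left-hand side for u = - 2 y^{2}.
Derivatives:
  u_y = - 4 y
  u_yy = -4
Terms:
  -2·u_y = 8 y
  -u_yy = 4
Sum: LHS = 8 y + 4
This is exactly the given right-hand side, so u is a solution.

Answer: Yes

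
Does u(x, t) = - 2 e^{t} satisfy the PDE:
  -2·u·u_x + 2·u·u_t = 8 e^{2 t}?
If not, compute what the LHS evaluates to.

Evaluate each term of the left-hand side for u = - 2 e^{t}.
Derivatives:
  u_x = 0
  u_t = - 2 e^{t}
Terms:
  -2·u·u_x = 0
  2·u·u_t = 8 e^{2 t}
Sum: LHS = 8 e^{2 t}
This is exactly the given right-hand side, so u is a solution.

Answer: Yes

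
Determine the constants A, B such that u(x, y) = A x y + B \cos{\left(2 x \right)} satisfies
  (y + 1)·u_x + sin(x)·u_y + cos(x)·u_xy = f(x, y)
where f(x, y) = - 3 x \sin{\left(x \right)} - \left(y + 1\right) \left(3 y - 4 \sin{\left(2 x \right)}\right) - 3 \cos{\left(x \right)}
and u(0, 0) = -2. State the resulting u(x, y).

Substitute the ansatz u = A x y + B \cos{\left(2 x \right)} into the left-hand side.
Derivatives of the ansatz:
  u_x = A y - 2 B \sin{\left(2 x \right)}
  u_y = A x
  u_xy = A
Term by term:
  (y + 1)·u_x = A y^{2} + A y - 2 B y \sin{\left(2 x \right)} - 2 B \sin{\left(2 x \right)}
  sin(x)·u_y = A x \sin{\left(x \right)}
  cos(x)·u_xy = A \cos{\left(x \right)}
So the left-hand side equals
  A x \sin{\left(x \right)} + A y^{2} + A y + A \cos{\left(x \right)} - 2 B y \sin{\left(2 x \right)} - 2 B \sin{\left(2 x \right)}
This must equal f(x, y) identically; expanded, f = - 3 x \sin{\left(x \right)} - 3 y^{2} + 4 y \sin{\left(2 x \right)} - 3 y + 4 \sin{\left(2 x \right)} - 3 \cos{\left(x \right)}.
Matching coefficients of the independent functions:
  [y, y^{2}, x \sin{\left(x \right)}, \cos{\left(x \right)}]:  A = -3
  [y \sin{\left(2 x \right)}, \sin{\left(2 x \right)}]:  - 2 B = 4
Solving: A = -3, B = -2.
Check against the point condition:
  u(0, 0) = -2  ⟹  B = -2  ✓
Hence u(x, y) = - 3 x y - 2 \cos{\left(2 x \right)}.

Answer: u(x, y) = - 3 x y - 2 \cos{\left(2 x \right)}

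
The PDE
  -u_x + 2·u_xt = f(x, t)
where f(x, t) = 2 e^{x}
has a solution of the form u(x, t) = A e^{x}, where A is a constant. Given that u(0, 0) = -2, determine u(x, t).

Answer: u(x, t) = - 2 e^{x}

Derivation:
Substitute the ansatz u = A e^{x} into the left-hand side.
Derivatives of the ansatz:
  u_x = A e^{x}
  u_xt = 0
Term by term:
  -u_x = - A e^{x}
  2·u_xt = 0
So the left-hand side equals
  - A e^{x}
This must equal f(x, t) = 2 e^{x} identically.
Matching coefficients of the independent functions:
  [e^{x}]:  - A = 2
Solving: A = -2.
Check against the point condition:
  u(0, 0) = -2  ⟹  A = -2  ✓
Hence u(x, t) = - 2 e^{x}.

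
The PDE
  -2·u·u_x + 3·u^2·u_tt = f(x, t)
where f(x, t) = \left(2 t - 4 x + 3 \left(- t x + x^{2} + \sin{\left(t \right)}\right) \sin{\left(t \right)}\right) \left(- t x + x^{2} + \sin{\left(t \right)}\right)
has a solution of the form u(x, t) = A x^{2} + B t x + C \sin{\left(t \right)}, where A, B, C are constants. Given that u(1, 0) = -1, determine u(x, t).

Substitute the ansatz u = A x^{2} + B t x + C \sin{\left(t \right)} into the left-hand side.
Derivatives of the ansatz:
  u_x = 2 A x + B t
  u_tt = - C \sin{\left(t \right)}
Term by term:
  -2·u·u_x = - 4 A^{2} x^{3} - 6 A B t x^{2} - 4 A C x \sin{\left(t \right)} - 2 B^{2} t^{2} x - 2 B C t \sin{\left(t \right)}
  3·u^2·u_tt = - 3 A^{2} C x^{4} \sin{\left(t \right)} - 6 A B C t x^{3} \sin{\left(t \right)} - 6 A C^{2} x^{2} \sin^{2}{\left(t \right)} - 3 B^{2} C t^{2} x^{2} \sin{\left(t \right)} - 6 B C^{2} t x \sin^{2}{\left(t \right)} - 3 C^{3} \sin^{3}{\left(t \right)}
So the left-hand side equals
  - 3 A^{2} C x^{4} \sin{\left(t \right)} - 4 A^{2} x^{3} - 6 A B C t x^{3} \sin{\left(t \right)} - 6 A B t x^{2} - 6 A C^{2} x^{2} \sin^{2}{\left(t \right)} - 4 A C x \sin{\left(t \right)} - 3 B^{2} C t^{2} x^{2} \sin{\left(t \right)} - 2 B^{2} t^{2} x - 6 B C^{2} t x \sin^{2}{\left(t \right)} - 2 B C t \sin{\left(t \right)} - 3 C^{3} \sin^{3}{\left(t \right)}
This must equal f(x, t) identically; expanded, f = 3 t^{2} x^{2} \sin{\left(t \right)} - 2 t^{2} x - 6 t x^{3} \sin{\left(t \right)} + 6 t x^{2} - 6 t x \sin^{2}{\left(t \right)} + 2 t \sin{\left(t \right)} + 3 x^{4} \sin{\left(t \right)} - 4 x^{3} + 6 x^{2} \sin^{2}{\left(t \right)} - 4 x \sin{\left(t \right)} + 3 \sin^{3}{\left(t \right)}.
Matching coefficients of the independent functions:
  [x^{3}]:  - 4 A^{2} = -4
  [t x^{2}]:  - 6 A B = 6
  [t \sin{\left(t \right)}]:  - 2 B C = 2
  [t^{2} x]:  - 2 B^{2} = -2
  [x \sin{\left(t \right)}]:  - 4 A C = -4
  [x^{2} \sin^{2}{\left(t \right)}]:  - 6 A C^{2} = 6
  [x^{4} \sin{\left(t \right)}]:  - 3 A^{2} C = 3
  [t x \sin^{2}{\left(t \right)}]:  - 6 B C^{2} = -6
  [t x^{3} \sin{\left(t \right)}]:  - 6 A B C = -6
  [t^{2} x^{2} \sin{\left(t \right)}]:  - 3 B^{2} C = 3
  [\sin^{3}{\left(t \right)}]:  - 3 C^{3} = 3
Solving: A = -1, B = 1, C = -1.
Check against the point condition:
  u(1, 0) = -1  ⟹  A = -1  ✓
Hence u(x, t) = t x - x^{2} - \sin{\left(t \right)}.

Answer: u(x, t) = t x - x^{2} - \sin{\left(t \right)}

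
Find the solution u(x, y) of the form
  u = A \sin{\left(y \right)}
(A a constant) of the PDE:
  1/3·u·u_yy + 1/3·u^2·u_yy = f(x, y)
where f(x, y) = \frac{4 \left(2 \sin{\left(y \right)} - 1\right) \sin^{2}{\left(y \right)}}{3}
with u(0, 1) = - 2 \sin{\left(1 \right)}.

Substitute the ansatz u = A \sin{\left(y \right)} into the left-hand side.
Derivatives of the ansatz:
  u_yy = - A \sin{\left(y \right)}
Term by term:
  1/3·u·u_yy = - \frac{A^{2} \sin^{2}{\left(y \right)}}{3}
  1/3·u^2·u_yy = - \frac{A^{3} \sin^{3}{\left(y \right)}}{3}
So the left-hand side equals
  - \frac{A^{3} \sin^{3}{\left(y \right)}}{3} - \frac{A^{2} \sin^{2}{\left(y \right)}}{3}
This must equal f(x, y) identically; expanded, f = \frac{8 \sin^{3}{\left(y \right)}}{3} - \frac{4 \sin^{2}{\left(y \right)}}{3}.
Matching coefficients of the independent functions:
  [\sin^{2}{\left(y \right)}]:  - \frac{A^{2}}{3} = - \frac{4}{3}
  [\sin^{3}{\left(y \right)}]:  - \frac{A^{3}}{3} = \frac{8}{3}
Solving: A = -2.
Check against the point condition:
  u(0, 1) = - 2 \sin{\left(1 \right)}  ⟹  A \sin{\left(1 \right)} = - 2 \sin{\left(1 \right)}  ✓
Hence u(x, y) = - 2 \sin{\left(y \right)}.

Answer: u(x, y) = - 2 \sin{\left(y \right)}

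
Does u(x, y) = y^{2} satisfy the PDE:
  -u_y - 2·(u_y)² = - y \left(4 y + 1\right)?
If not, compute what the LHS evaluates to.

Evaluate each term of the left-hand side for u = y^{2}.
Derivatives:
  u_y = 2 y
Terms:
  -u_y = - 2 y
  -2·(u_y)² = - 8 y^{2}
Sum: LHS = 2 y \left(- 4 y - 1\right)
Given right-hand side: - y \left(4 y + 1\right). Difference LHS − RHS = - y \left(4 y + 1\right) ≠ 0, so u is not a solution.

Answer: No, the LHS evaluates to 2 y \left(- 4 y - 1\right)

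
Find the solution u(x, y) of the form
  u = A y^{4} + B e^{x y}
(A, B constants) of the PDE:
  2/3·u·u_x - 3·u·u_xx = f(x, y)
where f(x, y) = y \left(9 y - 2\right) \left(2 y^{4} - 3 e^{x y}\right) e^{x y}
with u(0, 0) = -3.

Substitute the ansatz u = A y^{4} + B e^{x y} into the left-hand side.
Derivatives of the ansatz:
  u_x = B y e^{x y}
  u_xx = B y^{2} e^{x y}
Term by term:
  2/3·u·u_x = \frac{2 A B y^{5} e^{x y}}{3} + \frac{2 B^{2} y e^{2 x y}}{3}
  -3·u·u_xx = - 3 A B y^{6} e^{x y} - 3 B^{2} y^{2} e^{2 x y}
So the left-hand side equals
  - 3 A B y^{6} e^{x y} + \frac{2 A B y^{5} e^{x y}}{3} - 3 B^{2} y^{2} e^{2 x y} + \frac{2 B^{2} y e^{2 x y}}{3}
This must equal f(x, y) identically; expanded, f = 18 y^{6} e^{x y} - 4 y^{5} e^{x y} - 27 y^{2} e^{2 x y} + 6 y e^{2 x y}.
Matching coefficients of the independent functions:
  [y e^{2 x y}]:  \frac{2 B^{2}}{3} = 6
  [y^{2} e^{2 x y}]:  - 3 B^{2} = -27
  [y^{5} e^{x y}]:  \frac{2 A B}{3} = -4
  [y^{6} e^{x y}]:  - 3 A B = 18
These equations allow (A, B) = (-2, 3) or (2, -3).
Impose the point condition(s):
  u(0, 0) = -3  ⟹  B = -3
Only A = 2, B = -3 satisfies everything.
Hence u(x, y) = 2 y^{4} - 3 e^{x y}.

Answer: u(x, y) = 2 y^{4} - 3 e^{x y}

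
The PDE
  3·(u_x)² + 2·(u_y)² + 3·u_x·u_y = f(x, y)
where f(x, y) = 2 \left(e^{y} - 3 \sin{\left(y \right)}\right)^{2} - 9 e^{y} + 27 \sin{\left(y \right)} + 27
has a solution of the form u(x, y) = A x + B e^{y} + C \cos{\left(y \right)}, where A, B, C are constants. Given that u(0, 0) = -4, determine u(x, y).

Substitute the ansatz u = A x + B e^{y} + C \cos{\left(y \right)} into the left-hand side.
Derivatives of the ansatz:
  u_x = A
  u_y = B e^{y} - C \sin{\left(y \right)}
Term by term:
  3·(u_x)² = 3 A^{2}
  2·(u_y)² = 2 B^{2} e^{2 y} - 4 B C e^{y} \sin{\left(y \right)} + 2 C^{2} \sin^{2}{\left(y \right)}
  3·u_x·u_y = 3 A B e^{y} - 3 A C \sin{\left(y \right)}
So the left-hand side equals
  3 A^{2} + 3 A B e^{y} - 3 A C \sin{\left(y \right)} + 2 B^{2} e^{2 y} - 4 B C e^{y} \sin{\left(y \right)} + 2 C^{2} \sin^{2}{\left(y \right)}
This must equal f(x, y) identically; expanded, f = 2 e^{2 y} - 12 e^{y} \sin{\left(y \right)} - 9 e^{y} + 18 \sin^{2}{\left(y \right)} + 27 \sin{\left(y \right)} + 27.
Matching coefficients of the independent functions:
  [constant term]:  3 A^{2} = 27
  [e^{y} \sin{\left(y \right)}]:  - 4 B C = -12
  [e^{y}]:  3 A B = -9
  [e^{2 y}]:  2 B^{2} = 2
  [\sin{\left(y \right)}]:  - 3 A C = 27
  [\sin^{2}{\left(y \right)}]:  2 C^{2} = 18
These equations allow (A, B, C) = (-3, 1, 3) or (3, -1, -3).
Impose the point condition(s):
  u(0, 0) = -4  ⟹  B + C = -4
Only A = 3, B = -1, C = -3 satisfies everything.
Hence u(x, y) = 3 x - e^{y} - 3 \cos{\left(y \right)}.

Answer: u(x, y) = 3 x - e^{y} - 3 \cos{\left(y \right)}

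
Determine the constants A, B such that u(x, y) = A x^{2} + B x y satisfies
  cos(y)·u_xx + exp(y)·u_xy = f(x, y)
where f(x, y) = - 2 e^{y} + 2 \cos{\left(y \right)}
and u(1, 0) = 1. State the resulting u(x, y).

Substitute the ansatz u = A x^{2} + B x y into the left-hand side.
Derivatives of the ansatz:
  u_xx = 2 A
  u_xy = B
Term by term:
  cos(y)·u_xx = 2 A \cos{\left(y \right)}
  exp(y)·u_xy = B e^{y}
So the left-hand side equals
  2 A \cos{\left(y \right)} + B e^{y}
This must equal f(x, y) = - 2 e^{y} + 2 \cos{\left(y \right)} identically.
Matching coefficients of the independent functions:
  [e^{y}]:  B = -2
  [\cos{\left(y \right)}]:  2 A = 2
Solving: A = 1, B = -2.
Check against the point condition:
  u(1, 0) = 1  ⟹  A = 1  ✓
Hence u(x, y) = x^{2} - 2 x y.

Answer: u(x, y) = x^{2} - 2 x y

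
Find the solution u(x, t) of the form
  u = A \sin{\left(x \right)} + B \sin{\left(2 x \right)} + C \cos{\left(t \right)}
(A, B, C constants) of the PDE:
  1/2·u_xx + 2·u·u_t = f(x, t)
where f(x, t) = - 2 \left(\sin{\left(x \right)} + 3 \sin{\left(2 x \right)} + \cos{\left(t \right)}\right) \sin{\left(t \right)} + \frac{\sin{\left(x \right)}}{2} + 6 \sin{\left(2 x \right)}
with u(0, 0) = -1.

Answer: u(x, t) = - \sin{\left(x \right)} - 3 \sin{\left(2 x \right)} - \cos{\left(t \right)}

Derivation:
Substitute the ansatz u = A \sin{\left(x \right)} + B \sin{\left(2 x \right)} + C \cos{\left(t \right)} into the left-hand side.
Derivatives of the ansatz:
  u_xx = - A \sin{\left(x \right)} - 4 B \sin{\left(2 x \right)}
  u_t = - C \sin{\left(t \right)}
Term by term:
  1/2·u_xx = - \frac{A \sin{\left(x \right)}}{2} - 2 B \sin{\left(2 x \right)}
  2·u·u_t = - 2 A C \sin{\left(t \right)} \sin{\left(x \right)} - 2 B C \sin{\left(t \right)} \sin{\left(2 x \right)} - 2 C^{2} \sin{\left(t \right)} \cos{\left(t \right)}
So the left-hand side equals
  - 2 A C \sin{\left(t \right)} \sin{\left(x \right)} - \frac{A \sin{\left(x \right)}}{2} - 2 B C \sin{\left(t \right)} \sin{\left(2 x \right)} - 2 B \sin{\left(2 x \right)} - 2 C^{2} \sin{\left(t \right)} \cos{\left(t \right)}
This must equal f(x, t) identically; expanded, f = - 2 \sin{\left(t \right)} \sin{\left(x \right)} - 6 \sin{\left(t \right)} \sin{\left(2 x \right)} - 2 \sin{\left(t \right)} \cos{\left(t \right)} + \frac{\sin{\left(x \right)}}{2} + 6 \sin{\left(2 x \right)}.
Matching coefficients of the independent functions:
  [\sin{\left(t \right)} \sin{\left(x \right)}]:  - 2 A C = -2
  [\sin{\left(t \right)} \sin{\left(2 x \right)}]:  - 2 B C = -6
  [\sin{\left(t \right)} \cos{\left(t \right)}]:  - 2 C^{2} = -2
  [\sin{\left(x \right)}]:  - \frac{A}{2} = \frac{1}{2}
  [\sin{\left(2 x \right)}]:  - 2 B = 6
Solving: A = -1, B = -3, C = -1.
Check against the point condition:
  u(0, 0) = -1  ⟹  C = -1  ✓
Hence u(x, t) = - \sin{\left(x \right)} - 3 \sin{\left(2 x \right)} - \cos{\left(t \right)}.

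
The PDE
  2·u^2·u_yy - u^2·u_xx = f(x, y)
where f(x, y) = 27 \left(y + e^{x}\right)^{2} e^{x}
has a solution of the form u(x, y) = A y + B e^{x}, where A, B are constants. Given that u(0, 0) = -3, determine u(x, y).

Answer: u(x, y) = - 3 y - 3 e^{x}

Derivation:
Substitute the ansatz u = A y + B e^{x} into the left-hand side.
Derivatives of the ansatz:
  u_yy = 0
  u_xx = B e^{x}
Term by term:
  2·u^2·u_yy = 0
  -u^2·u_xx = - A^{2} B y^{2} e^{x} - 2 A B^{2} y e^{2 x} - B^{3} e^{3 x}
So the left-hand side equals
  - A^{2} B y^{2} e^{x} - 2 A B^{2} y e^{2 x} - B^{3} e^{3 x}
This must equal f(x, y) identically; expanded, f = 27 y^{2} e^{x} + 54 y e^{2 x} + 27 e^{3 x}.
Matching coefficients of the independent functions:
  [y e^{2 x}]:  - 2 A B^{2} = 54
  [y^{2} e^{x}]:  - A^{2} B = 27
  [e^{3 x}]:  - B^{3} = 27
Solving: A = -3, B = -3.
Check against the point condition:
  u(0, 0) = -3  ⟹  B = -3  ✓
Hence u(x, y) = - 3 y - 3 e^{x}.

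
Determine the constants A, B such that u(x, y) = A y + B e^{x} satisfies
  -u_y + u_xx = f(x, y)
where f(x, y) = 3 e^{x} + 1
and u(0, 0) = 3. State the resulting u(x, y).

Substitute the ansatz u = A y + B e^{x} into the left-hand side.
Derivatives of the ansatz:
  u_y = A
  u_xx = B e^{x}
Term by term:
  -u_y = - A
  u_xx = B e^{x}
So the left-hand side equals
  - A + B e^{x}
This must equal f(x, y) = 3 e^{x} + 1 identically.
Matching coefficients of the independent functions:
  [constant term]:  - A = 1
  [e^{x}]:  B = 3
Solving: A = -1, B = 3.
Check against the point condition:
  u(0, 0) = 3  ⟹  B = 3  ✓
Hence u(x, y) = - y + 3 e^{x}.

Answer: u(x, y) = - y + 3 e^{x}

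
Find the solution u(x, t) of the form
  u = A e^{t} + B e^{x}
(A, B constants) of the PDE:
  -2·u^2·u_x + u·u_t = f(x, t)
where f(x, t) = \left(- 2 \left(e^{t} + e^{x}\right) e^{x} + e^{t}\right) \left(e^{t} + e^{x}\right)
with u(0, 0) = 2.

Substitute the ansatz u = A e^{t} + B e^{x} into the left-hand side.
Derivatives of the ansatz:
  u_x = B e^{x}
  u_t = A e^{t}
Term by term:
  -2·u^2·u_x = - 2 A^{2} B e^{2 t} e^{x} - 4 A B^{2} e^{t} e^{2 x} - 2 B^{3} e^{3 x}
  u·u_t = A^{2} e^{2 t} + A B e^{t} e^{x}
So the left-hand side equals
  - 2 A^{2} B e^{2 t} e^{x} + A^{2} e^{2 t} - 4 A B^{2} e^{t} e^{2 x} + A B e^{t} e^{x} - 2 B^{3} e^{3 x}
This must equal f(x, t) identically; expanded, f = - 2 e^{2 t} e^{x} + e^{2 t} - 4 e^{t} e^{2 x} + e^{t} e^{x} - 2 e^{3 x}.
Matching coefficients of the independent functions:
  [e^{t} e^{x}]:  A B = 1
  [e^{t} e^{2 x}]:  - 4 A B^{2} = -4
  [e^{2 t} e^{x}]:  - 2 A^{2} B = -2
  [e^{2 t}]:  A^{2} = 1
  [e^{3 x}]:  - 2 B^{3} = -2
Solving: A = 1, B = 1.
Check against the point condition:
  u(0, 0) = 2  ⟹  A + B = 2  ✓
Hence u(x, t) = e^{t} + e^{x}.

Answer: u(x, t) = e^{t} + e^{x}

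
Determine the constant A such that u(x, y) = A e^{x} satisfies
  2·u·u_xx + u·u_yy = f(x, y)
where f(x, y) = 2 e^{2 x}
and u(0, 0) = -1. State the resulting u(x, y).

Answer: u(x, y) = - e^{x}

Derivation:
Substitute the ansatz u = A e^{x} into the left-hand side.
Derivatives of the ansatz:
  u_xx = A e^{x}
  u_yy = 0
Term by term:
  2·u·u_xx = 2 A^{2} e^{2 x}
  u·u_yy = 0
So the left-hand side equals
  2 A^{2} e^{2 x}
This must equal f(x, y) = 2 e^{2 x} identically.
Matching coefficients of the independent functions:
  [e^{2 x}]:  2 A^{2} = 2
These equations allow (A) = (-1) or (1).
Impose the point condition(s):
  u(0, 0) = -1  ⟹  A = -1
Only A = -1 satisfies everything.
Hence u(x, y) = - e^{x}.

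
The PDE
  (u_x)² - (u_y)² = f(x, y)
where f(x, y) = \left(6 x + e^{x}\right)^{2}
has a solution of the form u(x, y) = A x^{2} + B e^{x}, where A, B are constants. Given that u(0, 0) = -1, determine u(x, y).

Substitute the ansatz u = A x^{2} + B e^{x} into the left-hand side.
Derivatives of the ansatz:
  u_x = 2 A x + B e^{x}
  u_y = 0
Term by term:
  (u_x)² = 4 A^{2} x^{2} + 4 A B x e^{x} + B^{2} e^{2 x}
  -(u_y)² = 0
So the left-hand side equals
  4 A^{2} x^{2} + 4 A B x e^{x} + B^{2} e^{2 x}
This must equal f(x, y) identically; expanded, f = 36 x^{2} + 12 x e^{x} + e^{2 x}.
Matching coefficients of the independent functions:
  [x^{2}]:  4 A^{2} = 36
  [x e^{x}]:  4 A B = 12
  [e^{2 x}]:  B^{2} = 1
These equations allow (A, B) = (-3, -1) or (3, 1).
Impose the point condition(s):
  u(0, 0) = -1  ⟹  B = -1
Only A = -3, B = -1 satisfies everything.
Hence u(x, y) = - 3 x^{2} - e^{x}.

Answer: u(x, y) = - 3 x^{2} - e^{x}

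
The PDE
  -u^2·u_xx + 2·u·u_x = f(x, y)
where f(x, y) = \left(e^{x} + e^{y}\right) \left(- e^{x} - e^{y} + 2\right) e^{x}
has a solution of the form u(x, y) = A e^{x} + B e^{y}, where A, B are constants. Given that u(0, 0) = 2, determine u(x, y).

Substitute the ansatz u = A e^{x} + B e^{y} into the left-hand side.
Derivatives of the ansatz:
  u_xx = A e^{x}
  u_x = A e^{x}
Term by term:
  -u^2·u_xx = - A^{3} e^{3 x} - 2 A^{2} B e^{2 x} e^{y} - A B^{2} e^{x} e^{2 y}
  2·u·u_x = 2 A^{2} e^{2 x} + 2 A B e^{x} e^{y}
So the left-hand side equals
  - A^{3} e^{3 x} - 2 A^{2} B e^{2 x} e^{y} + 2 A^{2} e^{2 x} - A B^{2} e^{x} e^{2 y} + 2 A B e^{x} e^{y}
This must equal f(x, y) identically; expanded, f = - e^{3 x} - 2 e^{2 x} e^{y} + 2 e^{2 x} - e^{x} e^{2 y} + 2 e^{x} e^{y}.
Matching coefficients of the independent functions:
  [e^{x} e^{y}]:  2 A B = 2
  [e^{x} e^{2 y}]:  - A B^{2} = -1
  [e^{2 x} e^{y}]:  - 2 A^{2} B = -2
  [e^{2 x}]:  2 A^{2} = 2
  [e^{3 x}]:  - A^{3} = -1
Solving: A = 1, B = 1.
Check against the point condition:
  u(0, 0) = 2  ⟹  A + B = 2  ✓
Hence u(x, y) = e^{x} + e^{y}.

Answer: u(x, y) = e^{x} + e^{y}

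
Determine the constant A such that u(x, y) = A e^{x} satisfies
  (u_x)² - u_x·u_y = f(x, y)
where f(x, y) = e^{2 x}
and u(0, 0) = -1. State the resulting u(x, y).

Substitute the ansatz u = A e^{x} into the left-hand side.
Derivatives of the ansatz:
  u_x = A e^{x}
  u_y = 0
Term by term:
  (u_x)² = A^{2} e^{2 x}
  -u_x·u_y = 0
So the left-hand side equals
  A^{2} e^{2 x}
This must equal f(x, y) = e^{2 x} identically.
Matching coefficients of the independent functions:
  [e^{2 x}]:  A^{2} = 1
These equations allow (A) = (-1) or (1).
Impose the point condition(s):
  u(0, 0) = -1  ⟹  A = -1
Only A = -1 satisfies everything.
Hence u(x, y) = - e^{x}.

Answer: u(x, y) = - e^{x}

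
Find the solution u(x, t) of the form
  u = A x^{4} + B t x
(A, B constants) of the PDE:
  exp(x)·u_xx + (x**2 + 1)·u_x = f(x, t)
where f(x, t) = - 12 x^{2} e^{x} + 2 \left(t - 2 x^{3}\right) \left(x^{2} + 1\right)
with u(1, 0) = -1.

Substitute the ansatz u = A x^{4} + B t x into the left-hand side.
Derivatives of the ansatz:
  u_xx = 12 A x^{2}
  u_x = 4 A x^{3} + B t
Term by term:
  exp(x)·u_xx = 12 A x^{2} e^{x}
  (x**2 + 1)·u_x = 4 A x^{5} + 4 A x^{3} + B t x^{2} + B t
So the left-hand side equals
  4 A x^{5} + 4 A x^{3} + 12 A x^{2} e^{x} + B t x^{2} + B t
This must equal f(x, t) identically; expanded, f = 2 t x^{2} + 2 t - 4 x^{5} - 4 x^{3} - 12 x^{2} e^{x}.
Matching coefficients of the independent functions:
  [t, t x^{2}]:  B = 2
  [x^{3}, x^{5}]:  4 A = -4
  [x^{2} e^{x}]:  12 A = -12
Solving: A = -1, B = 2.
Check against the point condition:
  u(1, 0) = -1  ⟹  A = -1  ✓
Hence u(x, t) = 2 t x - x^{4}.

Answer: u(x, t) = 2 t x - x^{4}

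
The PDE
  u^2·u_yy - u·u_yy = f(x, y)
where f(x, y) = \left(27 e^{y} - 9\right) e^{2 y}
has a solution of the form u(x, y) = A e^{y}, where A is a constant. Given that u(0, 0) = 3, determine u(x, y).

Substitute the ansatz u = A e^{y} into the left-hand side.
Derivatives of the ansatz:
  u_yy = A e^{y}
Term by term:
  u^2·u_yy = A^{3} e^{3 y}
  -u·u_yy = - A^{2} e^{2 y}
So the left-hand side equals
  A^{3} e^{3 y} - A^{2} e^{2 y}
This must equal f(x, y) = \left(27 e^{y} - 9\right) e^{2 y} identically.
Matching coefficients of the independent functions:
  [e^{2 y}]:  - A^{2} = -9
  [e^{3 y}]:  A^{3} = 27
Solving: A = 3.
Check against the point condition:
  u(0, 0) = 3  ⟹  A = 3  ✓
Hence u(x, y) = 3 e^{y}.

Answer: u(x, y) = 3 e^{y}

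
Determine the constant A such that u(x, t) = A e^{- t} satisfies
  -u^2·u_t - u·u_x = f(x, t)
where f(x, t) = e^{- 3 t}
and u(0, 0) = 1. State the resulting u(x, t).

Substitute the ansatz u = A e^{- t} into the left-hand side.
Derivatives of the ansatz:
  u_t = - A e^{- t}
  u_x = 0
Term by term:
  -u^2·u_t = A^{3} e^{- 3 t}
  -u·u_x = 0
So the left-hand side equals
  A^{3} e^{- 3 t}
This must equal f(x, t) = e^{- 3 t} identically.
Matching coefficients of the independent functions:
  [e^{- 3 t}]:  A^{3} = 1
Solving: A = 1.
Check against the point condition:
  u(0, 0) = 1  ⟹  A = 1  ✓
Hence u(x, t) = e^{- t}.

Answer: u(x, t) = e^{- t}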